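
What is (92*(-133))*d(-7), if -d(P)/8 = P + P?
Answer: -1370432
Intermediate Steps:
d(P) = -16*P (d(P) = -8*(P + P) = -16*P)
(92*(-133))*d(-7) = (92*(-133))*(-16*(-7)) = -12236*112 = -1370432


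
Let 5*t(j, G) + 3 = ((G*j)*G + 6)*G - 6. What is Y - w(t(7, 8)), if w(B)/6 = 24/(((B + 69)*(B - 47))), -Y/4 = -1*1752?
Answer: 5888289567/840224 ≈ 7008.0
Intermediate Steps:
Y = 7008 (Y = -(-4)*1752 = -4*(-1752) = 7008)
t(j, G) = -9/5 + G*(6 + j*G**2)/5 (t(j, G) = -3/5 + (((G*j)*G + 6)*G - 6)/5 = -3/5 + ((j*G**2 + 6)*G - 6)/5 = -3/5 + ((6 + j*G**2)*G - 6)/5 = -3/5 + (G*(6 + j*G**2) - 6)/5 = -3/5 + (-6 + G*(6 + j*G**2))/5 = -3/5 + (-6/5 + G*(6 + j*G**2)/5) = -9/5 + G*(6 + j*G**2)/5)
w(B) = 144/((-47 + B)*(69 + B)) (w(B) = 6*(24/(((B + 69)*(B - 47)))) = 6*(24/(((69 + B)*(-47 + B)))) = 6*(24/(((-47 + B)*(69 + B)))) = 6*(24*(1/((-47 + B)*(69 + B)))) = 6*(24/((-47 + B)*(69 + B))) = 144/((-47 + B)*(69 + B)))
Y - w(t(7, 8)) = 7008 - 144/(-3243 + (-9/5 + (6/5)*8 + (1/5)*7*8**3)**2 + 22*(-9/5 + (6/5)*8 + (1/5)*7*8**3)) = 7008 - 144/(-3243 + (-9/5 + 48/5 + (1/5)*7*512)**2 + 22*(-9/5 + 48/5 + (1/5)*7*512)) = 7008 - 144/(-3243 + (-9/5 + 48/5 + 3584/5)**2 + 22*(-9/5 + 48/5 + 3584/5)) = 7008 - 144/(-3243 + (3623/5)**2 + 22*(3623/5)) = 7008 - 144/(-3243 + 13126129/25 + 79706/5) = 7008 - 144/13443584/25 = 7008 - 144*25/13443584 = 7008 - 1*225/840224 = 7008 - 225/840224 = 5888289567/840224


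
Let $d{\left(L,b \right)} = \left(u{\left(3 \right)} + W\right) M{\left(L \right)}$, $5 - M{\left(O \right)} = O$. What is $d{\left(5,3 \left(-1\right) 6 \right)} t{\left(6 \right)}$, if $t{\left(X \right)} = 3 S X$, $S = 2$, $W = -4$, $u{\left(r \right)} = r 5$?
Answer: $0$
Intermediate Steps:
$u{\left(r \right)} = 5 r$
$M{\left(O \right)} = 5 - O$
$d{\left(L,b \right)} = 55 - 11 L$ ($d{\left(L,b \right)} = \left(5 \cdot 3 - 4\right) \left(5 - L\right) = \left(15 - 4\right) \left(5 - L\right) = 11 \left(5 - L\right) = 55 - 11 L$)
$t{\left(X \right)} = 6 X$ ($t{\left(X \right)} = 3 \cdot 2 X = 6 X$)
$d{\left(5,3 \left(-1\right) 6 \right)} t{\left(6 \right)} = \left(55 - 55\right) 6 \cdot 6 = \left(55 - 55\right) 36 = 0 \cdot 36 = 0$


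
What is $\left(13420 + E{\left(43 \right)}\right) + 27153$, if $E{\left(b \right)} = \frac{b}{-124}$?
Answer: $\frac{5031009}{124} \approx 40573.0$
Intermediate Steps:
$E{\left(b \right)} = - \frac{b}{124}$ ($E{\left(b \right)} = b \left(- \frac{1}{124}\right) = - \frac{b}{124}$)
$\left(13420 + E{\left(43 \right)}\right) + 27153 = \left(13420 - \frac{43}{124}\right) + 27153 = \frac{1664037}{124} + 27153 = \frac{5031009}{124}$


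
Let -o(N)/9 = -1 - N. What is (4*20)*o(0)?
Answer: 720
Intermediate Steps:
o(N) = 9 + 9*N (o(N) = -9*(-1 - N) = 9 + 9*N)
(4*20)*o(0) = (4*20)*(9 + 9*0) = 80*(9 + 0) = 80*9 = 720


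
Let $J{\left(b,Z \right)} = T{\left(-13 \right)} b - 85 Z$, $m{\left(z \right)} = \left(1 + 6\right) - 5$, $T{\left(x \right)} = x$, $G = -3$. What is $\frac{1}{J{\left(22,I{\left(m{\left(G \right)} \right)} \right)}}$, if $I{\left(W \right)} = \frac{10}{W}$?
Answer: $- \frac{1}{711} \approx -0.0014065$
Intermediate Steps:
$m{\left(z \right)} = 2$ ($m{\left(z \right)} = 7 - 5 = 2$)
$J{\left(b,Z \right)} = - 85 Z - 13 b$ ($J{\left(b,Z \right)} = - 13 b - 85 Z = - 85 Z - 13 b$)
$\frac{1}{J{\left(22,I{\left(m{\left(G \right)} \right)} \right)}} = \frac{1}{- 85 \cdot \frac{10}{2} - 286} = \frac{1}{- 85 \cdot 10 \cdot \frac{1}{2} - 286} = \frac{1}{\left(-85\right) 5 - 286} = \frac{1}{-425 - 286} = \frac{1}{-711} = - \frac{1}{711}$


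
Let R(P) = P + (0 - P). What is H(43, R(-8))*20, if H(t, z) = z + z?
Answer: 0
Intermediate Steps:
R(P) = 0 (R(P) = P - P = 0)
H(t, z) = 2*z
H(43, R(-8))*20 = (2*0)*20 = 0*20 = 0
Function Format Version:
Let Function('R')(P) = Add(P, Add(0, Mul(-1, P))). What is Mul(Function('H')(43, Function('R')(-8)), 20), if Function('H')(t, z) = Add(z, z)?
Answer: 0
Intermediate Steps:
Function('R')(P) = 0 (Function('R')(P) = Add(P, Mul(-1, P)) = 0)
Function('H')(t, z) = Mul(2, z)
Mul(Function('H')(43, Function('R')(-8)), 20) = Mul(Mul(2, 0), 20) = Mul(0, 20) = 0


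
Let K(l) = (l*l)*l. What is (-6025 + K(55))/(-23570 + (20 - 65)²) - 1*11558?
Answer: -49835492/4309 ≈ -11565.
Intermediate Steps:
K(l) = l³ (K(l) = l²*l = l³)
(-6025 + K(55))/(-23570 + (20 - 65)²) - 1*11558 = (-6025 + 55³)/(-23570 + (20 - 65)²) - 1*11558 = (-6025 + 166375)/(-23570 + (-45)²) - 11558 = 160350/(-23570 + 2025) - 11558 = 160350/(-21545) - 11558 = 160350*(-1/21545) - 11558 = -32070/4309 - 11558 = -49835492/4309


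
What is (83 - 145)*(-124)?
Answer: 7688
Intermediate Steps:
(83 - 145)*(-124) = -62*(-124) = 7688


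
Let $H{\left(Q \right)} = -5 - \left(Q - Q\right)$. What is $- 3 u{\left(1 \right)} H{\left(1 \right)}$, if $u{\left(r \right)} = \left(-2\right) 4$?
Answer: $-120$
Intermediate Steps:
$H{\left(Q \right)} = -5$ ($H{\left(Q \right)} = -5 - 0 = -5 + 0 = -5$)
$u{\left(r \right)} = -8$
$- 3 u{\left(1 \right)} H{\left(1 \right)} = \left(-3\right) \left(-8\right) \left(-5\right) = 24 \left(-5\right) = -120$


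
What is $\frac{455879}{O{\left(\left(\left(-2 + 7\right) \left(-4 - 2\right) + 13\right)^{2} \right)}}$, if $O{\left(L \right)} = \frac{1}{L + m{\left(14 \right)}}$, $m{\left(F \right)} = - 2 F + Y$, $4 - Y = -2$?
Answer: $121719693$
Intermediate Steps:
$Y = 6$ ($Y = 4 - -2 = 4 + 2 = 6$)
$m{\left(F \right)} = 6 - 2 F$ ($m{\left(F \right)} = - 2 F + 6 = 6 - 2 F$)
$O{\left(L \right)} = \frac{1}{-22 + L}$ ($O{\left(L \right)} = \frac{1}{L + \left(6 - 28\right)} = \frac{1}{L - 22} = \frac{1}{-22 + L}$)
$\frac{455879}{O{\left(\left(\left(-2 + 7\right) \left(-4 - 2\right) + 13\right)^{2} \right)}} = \frac{455879}{\frac{1}{-22 + \left(\left(-2 + 7\right) \left(-4 - 2\right) + 13\right)^{2}}} = \frac{455879}{\frac{1}{-22 + \left(5 \left(-6\right) + 13\right)^{2}}} = \frac{455879}{\frac{1}{-22 + \left(-30 + 13\right)^{2}}} = \frac{455879}{\frac{1}{-22 + \left(-17\right)^{2}}} = \frac{455879}{\frac{1}{-22 + 289}} = \frac{455879}{\frac{1}{267}} = 455879 \frac{1}{\frac{1}{267}} = 455879 \cdot 267 = 121719693$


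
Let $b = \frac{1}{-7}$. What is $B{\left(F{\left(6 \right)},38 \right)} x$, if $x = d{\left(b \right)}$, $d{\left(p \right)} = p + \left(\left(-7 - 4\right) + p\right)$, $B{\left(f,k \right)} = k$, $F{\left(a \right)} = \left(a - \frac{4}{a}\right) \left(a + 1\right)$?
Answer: $- \frac{3002}{7} \approx -428.86$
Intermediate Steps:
$F{\left(a \right)} = \left(1 + a\right) \left(a - \frac{4}{a}\right)$ ($F{\left(a \right)} = \left(a - \frac{4}{a}\right) \left(1 + a\right) = \left(1 + a\right) \left(a - \frac{4}{a}\right)$)
$b = - \frac{1}{7} \approx -0.14286$
$d{\left(p \right)} = -11 + 2 p$ ($d{\left(p \right)} = p + \left(-11 + p\right) = -11 + 2 p$)
$x = - \frac{79}{7}$ ($x = -11 + 2 \left(- \frac{1}{7}\right) = -11 - \frac{2}{7} = - \frac{79}{7} \approx -11.286$)
$B{\left(F{\left(6 \right)},38 \right)} x = 38 \left(- \frac{79}{7}\right) = - \frac{3002}{7}$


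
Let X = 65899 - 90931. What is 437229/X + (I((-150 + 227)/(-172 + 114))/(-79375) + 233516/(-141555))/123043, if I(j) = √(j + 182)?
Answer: -2538459061318199/145330383961560 - √607782/566459211250 ≈ -17.467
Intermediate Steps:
X = -25032
I(j) = √(182 + j)
437229/X + (I((-150 + 227)/(-172 + 114))/(-79375) + 233516/(-141555))/123043 = 437229/(-25032) + (√(182 + (-150 + 227)/(-172 + 114))/(-79375) + 233516/(-141555))/123043 = 437229*(-1/25032) + (√(182 + 77/(-58))*(-1/79375) + 233516*(-1/141555))*(1/123043) = -145743/8344 + (√(182 + 77*(-1/58))*(-1/79375) - 233516/141555)*(1/123043) = -145743/8344 + (√(182 - 77/58)*(-1/79375) - 233516/141555)*(1/123043) = -145743/8344 + (√(10479/58)*(-1/79375) - 233516/141555)*(1/123043) = -145743/8344 + ((√607782/58)*(-1/79375) - 233516/141555)*(1/123043) = -145743/8344 + (-√607782/4603750 - 233516/141555)*(1/123043) = -145743/8344 + (-233516/141555 - √607782/4603750)*(1/123043) = -145743/8344 + (-233516/17417351865 - √607782/566459211250) = -2538459061318199/145330383961560 - √607782/566459211250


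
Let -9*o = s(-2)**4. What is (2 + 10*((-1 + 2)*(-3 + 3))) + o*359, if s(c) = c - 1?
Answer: -3229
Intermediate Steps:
s(c) = -1 + c
o = -9 (o = -(-1 - 2)**4/9 = -1/9*(-3)**4 = -1/9*81 = -9)
(2 + 10*((-1 + 2)*(-3 + 3))) + o*359 = (2 + 10*((-1 + 2)*(-3 + 3))) - 9*359 = (2 + 10*(1*0)) - 3231 = (2 + 10*0) - 3231 = (2 + 0) - 3231 = 2 - 3231 = -3229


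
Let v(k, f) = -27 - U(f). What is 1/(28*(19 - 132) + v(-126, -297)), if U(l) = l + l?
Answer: -1/2597 ≈ -0.00038506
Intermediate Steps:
U(l) = 2*l
v(k, f) = -27 - 2*f
1/(28*(19 - 132) + v(-126, -297)) = 1/(28*(19 - 132) + (-27 - 2*(-297))) = 1/(28*(-113) + (-27 + 594)) = 1/(-3164 + 567) = 1/(-2597) = -1/2597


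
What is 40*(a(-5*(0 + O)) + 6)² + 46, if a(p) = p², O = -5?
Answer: 15926486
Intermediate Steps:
40*(a(-5*(0 + O)) + 6)² + 46 = 40*((-5*(0 - 5))² + 6)² + 46 = 40*((-5*(-5))² + 6)² + 46 = 40*(25² + 6)² + 46 = 40*(625 + 6)² + 46 = 40*631² + 46 = 40*398161 + 46 = 15926440 + 46 = 15926486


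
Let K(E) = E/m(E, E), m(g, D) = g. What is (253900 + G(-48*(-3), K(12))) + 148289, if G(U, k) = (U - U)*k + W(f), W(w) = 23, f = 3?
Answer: 402212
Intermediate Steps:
K(E) = 1 (K(E) = E/E = 1)
G(U, k) = 23 (G(U, k) = (U - U)*k + 23 = 0*k + 23 = 0 + 23 = 23)
(253900 + G(-48*(-3), K(12))) + 148289 = (253900 + 23) + 148289 = 253923 + 148289 = 402212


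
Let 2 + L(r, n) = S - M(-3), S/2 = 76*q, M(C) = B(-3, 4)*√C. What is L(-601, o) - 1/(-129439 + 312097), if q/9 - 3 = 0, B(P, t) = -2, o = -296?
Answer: 749263115/182658 + 2*I*√3 ≈ 4102.0 + 3.4641*I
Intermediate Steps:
q = 27 (q = 27 + 9*0 = 27 + 0 = 27)
M(C) = -2*√C
S = 4104 (S = 2*(76*27) = 2*2052 = 4104)
L(r, n) = 4102 + 2*I*√3 (L(r, n) = -2 + (4104 - (-2)*√(-3)) = -2 + (4104 - (-2)*I*√3) = -2 + (4104 + 2*I*√3) = 4102 + 2*I*√3)
L(-601, o) - 1/(-129439 + 312097) = (4102 + 2*I*√3) - 1/(-129439 + 312097) = (4102 + 2*I*√3) - 1/182658 = 749263115/182658 + 2*I*√3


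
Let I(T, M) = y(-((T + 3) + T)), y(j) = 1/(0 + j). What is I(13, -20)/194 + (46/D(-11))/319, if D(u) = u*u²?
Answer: -23565/82370266 ≈ -0.00028609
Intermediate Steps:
y(j) = 1/j
I(T, M) = 1/(-3 - 2*T) (I(T, M) = 1/(-((T + 3) + T)) = 1/(-((3 + T) + T)) = 1/(-(3 + 2*T)) = 1/(-3 - 2*T))
D(u) = u³
I(13, -20)/194 + (46/D(-11))/319 = -1/(3 + 2*13)/194 + (46/((-11)³))/319 = -1/(3 + 26)*(1/194) + (46/(-1331))*(1/319) = -1/29*(1/194) + (46*(-1/1331))*(1/319) = -1*1/29*(1/194) - 46/1331*1/319 = -1/29*1/194 - 46/424589 = -1/5626 - 46/424589 = -23565/82370266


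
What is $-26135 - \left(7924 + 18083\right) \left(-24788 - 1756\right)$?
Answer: $690303673$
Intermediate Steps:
$-26135 - \left(7924 + 18083\right) \left(-24788 - 1756\right) = -26135 - 26007 \left(-26544\right) = -26135 - -690329808 = -26135 + 690329808 = 690303673$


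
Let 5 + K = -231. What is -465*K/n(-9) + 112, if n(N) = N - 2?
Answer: -108508/11 ≈ -9864.4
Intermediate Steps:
n(N) = -2 + N
K = -236 (K = -5 - 231 = -236)
-465*K/n(-9) + 112 = -(-109740)/(-2 - 9) + 112 = -(-109740)/(-11) + 112 = -(-109740)*(-1)/11 + 112 = -465*236/11 + 112 = -109740/11 + 112 = -108508/11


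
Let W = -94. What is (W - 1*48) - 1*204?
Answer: -346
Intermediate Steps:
(W - 1*48) - 1*204 = (-94 - 1*48) - 1*204 = (-94 - 48) - 204 = -142 - 204 = -346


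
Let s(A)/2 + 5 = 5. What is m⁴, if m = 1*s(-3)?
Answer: 0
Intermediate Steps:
s(A) = 0 (s(A) = -10 + 2*5 = -10 + 10 = 0)
m = 0 (m = 1*0 = 0)
m⁴ = 0⁴ = 0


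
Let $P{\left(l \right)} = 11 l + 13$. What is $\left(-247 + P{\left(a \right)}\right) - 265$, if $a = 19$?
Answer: $-290$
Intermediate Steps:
$P{\left(l \right)} = 13 + 11 l$
$\left(-247 + P{\left(a \right)}\right) - 265 = \left(-247 + \left(13 + 11 \cdot 19\right)\right) - 265 = \left(-247 + \left(13 + 209\right)\right) - 265 = \left(-247 + 222\right) - 265 = -25 - 265 = -290$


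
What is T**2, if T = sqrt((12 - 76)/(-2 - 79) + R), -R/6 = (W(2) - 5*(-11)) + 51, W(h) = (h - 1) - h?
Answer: -50966/81 ≈ -629.21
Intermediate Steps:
W(h) = -1 (W(h) = (-1 + h) - h = -1)
R = -630 (R = -6*((-1 - 5*(-11)) + 51) = -6*((-1 + 55) + 51) = -6*(54 + 51) = -6*105 = -630)
T = I*sqrt(50966)/9 (T = sqrt((12 - 76)/(-2 - 79) - 630) = sqrt(-64/(-81) - 630) = sqrt(-64*(-1/81) - 630) = sqrt(64/81 - 630) = sqrt(-50966/81) = I*sqrt(50966)/9 ≈ 25.084*I)
T**2 = (I*sqrt(50966)/9)**2 = -50966/81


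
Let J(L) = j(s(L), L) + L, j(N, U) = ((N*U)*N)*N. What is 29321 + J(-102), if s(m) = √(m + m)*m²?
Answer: 29219 + 46866375240090624*I*√51 ≈ 29219.0 + 3.3469e+17*I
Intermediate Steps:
s(m) = √2*m^(5/2) (s(m) = √(2*m)*m² = (√2*√m)*m² = √2*m^(5/2))
j(N, U) = U*N³ (j(N, U) = (U*N²)*N = U*N³)
J(L) = L + 2*√2*L^(17/2) (J(L) = L*(√2*L^(5/2))³ + L = L*(2*√2*L^(15/2)) + L = 2*√2*L^(17/2) + L = L + 2*√2*L^(17/2))
29321 + J(-102) = 29321 + (-102 + 2*√2*(-102)^(17/2)) = 29321 + (-102 + 2*√2*(11716593810022656*I*√102)) = 29321 + (-102 + 46866375240090624*I*√51) = 29219 + 46866375240090624*I*√51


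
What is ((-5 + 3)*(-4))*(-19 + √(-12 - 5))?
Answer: -152 + 8*I*√17 ≈ -152.0 + 32.985*I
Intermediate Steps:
((-5 + 3)*(-4))*(-19 + √(-12 - 5)) = (-2*(-4))*(-19 + √(-17)) = 8*(-19 + I*√17) = -152 + 8*I*√17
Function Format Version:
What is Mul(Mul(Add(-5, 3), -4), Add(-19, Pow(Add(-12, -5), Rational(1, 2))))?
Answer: Add(-152, Mul(8, I, Pow(17, Rational(1, 2)))) ≈ Add(-152.00, Mul(32.985, I))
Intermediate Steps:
Mul(Mul(Add(-5, 3), -4), Add(-19, Pow(Add(-12, -5), Rational(1, 2)))) = Mul(Mul(-2, -4), Add(-19, Pow(-17, Rational(1, 2)))) = Mul(8, Add(-19, Mul(I, Pow(17, Rational(1, 2))))) = Add(-152, Mul(8, I, Pow(17, Rational(1, 2))))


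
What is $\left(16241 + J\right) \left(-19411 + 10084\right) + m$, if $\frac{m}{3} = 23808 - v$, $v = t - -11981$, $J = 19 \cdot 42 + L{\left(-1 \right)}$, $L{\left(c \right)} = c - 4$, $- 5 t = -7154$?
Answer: $- \frac{794224647}{5} \approx -1.5884 \cdot 10^{8}$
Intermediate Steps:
$t = \frac{7154}{5}$ ($t = \left(- \frac{1}{5}\right) \left(-7154\right) = \frac{7154}{5} \approx 1430.8$)
$L{\left(c \right)} = -4 + c$ ($L{\left(c \right)} = c - 4 = -4 + c$)
$J = 793$ ($J = 19 \cdot 42 - 5 = 798 - 5 = 793$)
$v = \frac{67059}{5}$ ($v = \frac{7154}{5} - -11981 = \frac{7154}{5} + 11981 = \frac{67059}{5} \approx 13412.0$)
$m = \frac{155943}{5}$ ($m = 3 \left(23808 - \frac{67059}{5}\right) = 3 \cdot \frac{51981}{5} = \frac{155943}{5} \approx 31189.0$)
$\left(16241 + J\right) \left(-19411 + 10084\right) + m = \left(16241 + 793\right) \left(-19411 + 10084\right) + \frac{155943}{5} = 17034 \left(-9327\right) + \frac{155943}{5} = -158876118 + \frac{155943}{5} = - \frac{794224647}{5}$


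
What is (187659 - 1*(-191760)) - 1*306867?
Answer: 72552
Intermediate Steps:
(187659 - 1*(-191760)) - 1*306867 = (187659 + 191760) - 306867 = 379419 - 306867 = 72552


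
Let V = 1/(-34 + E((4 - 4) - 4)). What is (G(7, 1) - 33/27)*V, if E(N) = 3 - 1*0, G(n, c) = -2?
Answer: 29/279 ≈ 0.10394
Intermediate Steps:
E(N) = 3 (E(N) = 3 + 0 = 3)
V = -1/31 (V = 1/(-34 + 3) = 1/(-31) = -1/31 ≈ -0.032258)
(G(7, 1) - 33/27)*V = (-2 - 33/27)*(-1/31) = (-2 - 33*1/27)*(-1/31) = (-2 - 11/9)*(-1/31) = -29/9*(-1/31) = 29/279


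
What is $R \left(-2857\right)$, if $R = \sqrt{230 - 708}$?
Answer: $- 2857 i \sqrt{478} \approx - 62463.0 i$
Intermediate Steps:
$R = i \sqrt{478}$ ($R = \sqrt{-478} = i \sqrt{478} \approx 21.863 i$)
$R \left(-2857\right) = i \sqrt{478} \left(-2857\right) = - 2857 i \sqrt{478}$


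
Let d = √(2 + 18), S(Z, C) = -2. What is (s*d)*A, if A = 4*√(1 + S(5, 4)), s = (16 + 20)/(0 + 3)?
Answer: 96*I*√5 ≈ 214.66*I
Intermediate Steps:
d = 2*√5 (d = √20 = 2*√5 ≈ 4.4721)
s = 12 (s = 36/3 = 36*(⅓) = 12)
A = 4*I (A = 4*√(1 - 2) = 4*√(-1) = 4*I ≈ 4.0*I)
(s*d)*A = (12*(2*√5))*(4*I) = (24*√5)*(4*I) = 96*I*√5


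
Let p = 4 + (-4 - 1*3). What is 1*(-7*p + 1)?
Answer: 22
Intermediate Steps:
p = -3 (p = 4 + (-4 - 3) = 4 - 7 = -3)
1*(-7*p + 1) = 1*(-7*(-3) + 1) = 1*(21 + 1) = 1*22 = 22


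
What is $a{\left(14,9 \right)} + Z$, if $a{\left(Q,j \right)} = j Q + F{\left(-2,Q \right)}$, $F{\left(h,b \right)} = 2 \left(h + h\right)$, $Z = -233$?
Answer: $-115$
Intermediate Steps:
$F{\left(h,b \right)} = 4 h$ ($F{\left(h,b \right)} = 2 \cdot 2 h = 4 h$)
$a{\left(Q,j \right)} = -8 + Q j$ ($a{\left(Q,j \right)} = j Q + 4 \left(-2\right) = Q j - 8 = -8 + Q j$)
$a{\left(14,9 \right)} + Z = \left(-8 + 14 \cdot 9\right) - 233 = \left(-8 + 126\right) - 233 = 118 - 233 = -115$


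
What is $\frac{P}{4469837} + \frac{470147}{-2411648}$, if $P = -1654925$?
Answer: $- \frac{6092577022439}{10779673461376} \approx -0.56519$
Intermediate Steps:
$\frac{P}{4469837} + \frac{470147}{-2411648} = - \frac{1654925}{4469837} + \frac{470147}{-2411648} = \left(-1654925\right) \frac{1}{4469837} + 470147 \left(- \frac{1}{2411648}\right) = - \frac{1654925}{4469837} - \frac{470147}{2411648} = - \frac{6092577022439}{10779673461376}$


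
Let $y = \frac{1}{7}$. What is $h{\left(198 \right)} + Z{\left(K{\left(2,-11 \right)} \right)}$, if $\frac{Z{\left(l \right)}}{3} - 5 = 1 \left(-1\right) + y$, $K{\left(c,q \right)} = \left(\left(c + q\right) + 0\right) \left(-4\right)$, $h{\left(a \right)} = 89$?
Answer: $\frac{710}{7} \approx 101.43$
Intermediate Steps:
$K{\left(c,q \right)} = - 4 c - 4 q$ ($K{\left(c,q \right)} = \left(c + q\right) \left(-4\right) = - 4 c - 4 q$)
$y = \frac{1}{7} \approx 0.14286$
$Z{\left(l \right)} = \frac{87}{7}$ ($Z{\left(l \right)} = 15 + 3 \left(1 \left(-1\right) + \frac{1}{7}\right) = 15 + 3 \left(-1 + \frac{1}{7}\right) = 15 + 3 \left(- \frac{6}{7}\right) = 15 - \frac{18}{7} = \frac{87}{7}$)
$h{\left(198 \right)} + Z{\left(K{\left(2,-11 \right)} \right)} = 89 + \frac{87}{7} = \frac{710}{7}$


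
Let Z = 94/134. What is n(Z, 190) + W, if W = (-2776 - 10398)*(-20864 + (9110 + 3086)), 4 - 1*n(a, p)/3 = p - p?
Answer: 114192244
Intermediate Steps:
Z = 47/67 (Z = 94*(1/134) = 47/67 ≈ 0.70149)
n(a, p) = 12 (n(a, p) = 12 - 3*(p - p) = 12 - 3*0 = 12 + 0 = 12)
W = 114192232 (W = -13174*(-20864 + 12196) = -13174*(-8668) = 114192232)
n(Z, 190) + W = 12 + 114192232 = 114192244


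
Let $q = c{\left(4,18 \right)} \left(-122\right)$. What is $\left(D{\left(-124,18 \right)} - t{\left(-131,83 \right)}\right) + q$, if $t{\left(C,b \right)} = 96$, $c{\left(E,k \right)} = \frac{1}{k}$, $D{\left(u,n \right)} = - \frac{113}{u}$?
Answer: $- \frac{113683}{1116} \approx -101.87$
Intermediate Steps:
$q = - \frac{61}{9}$ ($q = \frac{1}{18} \left(-122\right) = - \frac{61}{9} \approx -6.7778$)
$\left(D{\left(-124,18 \right)} - t{\left(-131,83 \right)}\right) + q = \left(- \frac{113}{-124} - 96\right) - \frac{61}{9} = \left(\left(-113\right) \left(- \frac{1}{124}\right) - 96\right) - \frac{61}{9} = \left(\frac{113}{124} - 96\right) - \frac{61}{9} = - \frac{11791}{124} - \frac{61}{9} = - \frac{113683}{1116}$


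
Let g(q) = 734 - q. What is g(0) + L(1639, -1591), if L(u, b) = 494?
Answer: 1228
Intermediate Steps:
g(0) + L(1639, -1591) = (734 - 1*0) + 494 = (734 + 0) + 494 = 734 + 494 = 1228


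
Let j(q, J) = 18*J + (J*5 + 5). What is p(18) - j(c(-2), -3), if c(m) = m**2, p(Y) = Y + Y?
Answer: 100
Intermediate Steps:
p(Y) = 2*Y
j(q, J) = 5 + 23*J (j(q, J) = 18*J + (5*J + 5) = 18*J + (5 + 5*J) = 5 + 23*J)
p(18) - j(c(-2), -3) = 2*18 - (5 + 23*(-3)) = 36 - (5 - 69) = 36 - 1*(-64) = 36 + 64 = 100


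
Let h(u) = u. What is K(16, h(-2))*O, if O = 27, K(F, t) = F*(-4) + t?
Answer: -1782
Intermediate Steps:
K(F, t) = t - 4*F (K(F, t) = -4*F + t = t - 4*F)
K(16, h(-2))*O = (-2 - 4*16)*27 = (-2 - 64)*27 = -66*27 = -1782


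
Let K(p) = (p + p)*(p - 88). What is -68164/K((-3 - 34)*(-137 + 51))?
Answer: -17041/4922554 ≈ -0.0034618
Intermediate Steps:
K(p) = 2*p*(-88 + p) (K(p) = (2*p)*(-88 + p) = 2*p*(-88 + p))
-68164/K((-3 - 34)*(-137 + 51)) = -68164*1/(2*(-137 + 51)*(-88 + (-3 - 34)*(-137 + 51))*(-3 - 34)) = -68164*1/(6364*(-88 - 37*(-86))) = -68164*1/(6364*(-88 + 3182)) = -68164/(2*3182*3094) = -68164/19690216 = -68164*1/19690216 = -17041/4922554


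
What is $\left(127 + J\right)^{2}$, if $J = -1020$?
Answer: $797449$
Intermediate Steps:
$\left(127 + J\right)^{2} = \left(127 - 1020\right)^{2} = \left(-893\right)^{2} = 797449$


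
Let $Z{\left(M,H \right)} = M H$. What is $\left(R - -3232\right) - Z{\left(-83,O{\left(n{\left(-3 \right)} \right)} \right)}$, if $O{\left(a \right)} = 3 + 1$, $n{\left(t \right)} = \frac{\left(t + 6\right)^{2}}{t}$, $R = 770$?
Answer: $4334$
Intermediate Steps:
$n{\left(t \right)} = \frac{\left(6 + t\right)^{2}}{t}$
$O{\left(a \right)} = 4$
$Z{\left(M,H \right)} = H M$
$\left(R - -3232\right) - Z{\left(-83,O{\left(n{\left(-3 \right)} \right)} \right)} = \left(770 - -3232\right) - 4 \left(-83\right) = \left(770 + 3232\right) - -332 = 4002 + 332 = 4334$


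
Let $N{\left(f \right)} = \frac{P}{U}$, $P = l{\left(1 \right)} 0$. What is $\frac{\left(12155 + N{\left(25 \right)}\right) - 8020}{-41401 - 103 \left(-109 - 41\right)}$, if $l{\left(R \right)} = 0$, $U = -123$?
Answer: $- \frac{4135}{25951} \approx -0.15934$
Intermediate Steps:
$P = 0$ ($P = 0 \cdot 0 = 0$)
$N{\left(f \right)} = 0$ ($N{\left(f \right)} = \frac{0}{-123} = 0 \left(- \frac{1}{123}\right) = 0$)
$\frac{\left(12155 + N{\left(25 \right)}\right) - 8020}{-41401 - 103 \left(-109 - 41\right)} = \frac{\left(12155 + 0\right) - 8020}{-41401 - 103 \left(-109 - 41\right)} = \frac{12155 - 8020}{-41401 - -15450} = \frac{4135}{-41401 + 15450} = \frac{4135}{-25951} = 4135 \left(- \frac{1}{25951}\right) = - \frac{4135}{25951}$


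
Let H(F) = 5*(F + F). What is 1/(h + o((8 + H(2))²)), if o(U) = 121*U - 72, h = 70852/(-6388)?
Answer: 1597/151365111 ≈ 1.0551e-5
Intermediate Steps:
h = -17713/1597 (h = 70852*(-1/6388) = -17713/1597 ≈ -11.091)
H(F) = 10*F (H(F) = 5*(2*F) = 10*F)
o(U) = -72 + 121*U
1/(h + o((8 + H(2))²)) = 1/(-17713/1597 + (-72 + 121*(8 + 10*2)²)) = 1/(-17713/1597 + (-72 + 121*(8 + 20)²)) = 1/(-17713/1597 + (-72 + 121*28²)) = 1/(-17713/1597 + (-72 + 121*784)) = 1/(-17713/1597 + (-72 + 94864)) = 1/(-17713/1597 + 94792) = 1/(151365111/1597) = 1597/151365111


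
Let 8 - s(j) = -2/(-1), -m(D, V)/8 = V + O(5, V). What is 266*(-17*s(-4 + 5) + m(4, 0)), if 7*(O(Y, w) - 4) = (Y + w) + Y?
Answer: -38684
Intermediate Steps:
O(Y, w) = 4 + w/7 + 2*Y/7 (O(Y, w) = 4 + ((Y + w) + Y)/7 = 4 + (w + 2*Y)/7 = 4 + (w/7 + 2*Y/7) = 4 + w/7 + 2*Y/7)
m(D, V) = -304/7 - 64*V/7 (m(D, V) = -8*(V + (4 + V/7 + (2/7)*5)) = -8*(V + (4 + V/7 + 10/7)) = -8*(V + (38/7 + V/7)) = -8*(38/7 + 8*V/7) = -304/7 - 64*V/7)
s(j) = 6 (s(j) = 8 - (-2)/(-1) = 8 - (-2)*(-1) = 8 - 1*2 = 8 - 2 = 6)
266*(-17*s(-4 + 5) + m(4, 0)) = 266*(-17*6 + (-304/7 - 64/7*0)) = 266*(-102 + (-304/7 + 0)) = 266*(-102 - 304/7) = 266*(-1018/7) = -38684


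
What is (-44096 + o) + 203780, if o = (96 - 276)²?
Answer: 192084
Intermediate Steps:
o = 32400 (o = (-180)² = 32400)
(-44096 + o) + 203780 = (-44096 + 32400) + 203780 = -11696 + 203780 = 192084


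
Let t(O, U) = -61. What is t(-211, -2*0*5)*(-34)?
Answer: 2074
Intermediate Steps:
t(-211, -2*0*5)*(-34) = -61*(-34) = 2074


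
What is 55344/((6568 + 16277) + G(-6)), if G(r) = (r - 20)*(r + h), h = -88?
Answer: 55344/25289 ≈ 2.1885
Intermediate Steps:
G(r) = (-88 + r)*(-20 + r) (G(r) = (r - 20)*(r - 88) = (-20 + r)*(-88 + r) = (-88 + r)*(-20 + r))
55344/((6568 + 16277) + G(-6)) = 55344/((6568 + 16277) + (1760 + (-6)² - 108*(-6))) = 55344/(22845 + (1760 + 36 + 648)) = 55344/(22845 + 2444) = 55344/25289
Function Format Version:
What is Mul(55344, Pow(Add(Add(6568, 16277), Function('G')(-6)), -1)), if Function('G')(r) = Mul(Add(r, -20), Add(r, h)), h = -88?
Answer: Rational(55344, 25289) ≈ 2.1885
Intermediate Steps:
Function('G')(r) = Mul(Add(-88, r), Add(-20, r)) (Function('G')(r) = Mul(Add(r, -20), Add(r, -88)) = Mul(Add(-20, r), Add(-88, r)) = Mul(Add(-88, r), Add(-20, r)))
Mul(55344, Pow(Add(Add(6568, 16277), Function('G')(-6)), -1)) = Mul(55344, Pow(Add(Add(6568, 16277), Add(1760, Pow(-6, 2), Mul(-108, -6))), -1)) = Mul(55344, Pow(Add(22845, Add(1760, 36, 648)), -1)) = Mul(55344, Pow(Add(22845, 2444), -1)) = Mul(55344, Pow(25289, -1)) = Mul(55344, Rational(1, 25289)) = Rational(55344, 25289)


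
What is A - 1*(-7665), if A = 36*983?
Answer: 43053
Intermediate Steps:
A = 35388
A - 1*(-7665) = 35388 - 1*(-7665) = 35388 + 7665 = 43053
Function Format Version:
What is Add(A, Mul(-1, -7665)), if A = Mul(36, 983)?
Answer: 43053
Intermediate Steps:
A = 35388
Add(A, Mul(-1, -7665)) = Add(35388, Mul(-1, -7665)) = Add(35388, 7665) = 43053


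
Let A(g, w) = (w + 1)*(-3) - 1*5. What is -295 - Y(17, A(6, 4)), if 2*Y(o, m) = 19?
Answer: -609/2 ≈ -304.50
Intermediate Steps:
A(g, w) = -8 - 3*w (A(g, w) = (1 + w)*(-3) - 5 = (-3 - 3*w) - 5 = -8 - 3*w)
Y(o, m) = 19/2 (Y(o, m) = (1/2)*19 = 19/2)
-295 - Y(17, A(6, 4)) = -295 - 1*19/2 = -295 - 19/2 = -609/2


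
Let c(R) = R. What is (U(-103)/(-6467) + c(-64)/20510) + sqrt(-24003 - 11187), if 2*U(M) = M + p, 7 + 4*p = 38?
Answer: 2251603/530552680 + 3*I*sqrt(3910) ≈ 0.0042439 + 187.59*I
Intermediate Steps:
p = 31/4 (p = -7/4 + (1/4)*38 = -7/4 + 19/2 = 31/4 ≈ 7.7500)
U(M) = 31/8 + M/2 (U(M) = (M + 31/4)/2 = (31/4 + M)/2 = 31/8 + M/2)
(U(-103)/(-6467) + c(-64)/20510) + sqrt(-24003 - 11187) = ((31/8 + (1/2)*(-103))/(-6467) - 64/20510) + sqrt(-24003 - 11187) = ((31/8 - 103/2)*(-1/6467) - 64*1/20510) + sqrt(-35190) = (-381/8*(-1/6467) - 32/10255) + 3*I*sqrt(3910) = (381/51736 - 32/10255) + 3*I*sqrt(3910) = 2251603/530552680 + 3*I*sqrt(3910)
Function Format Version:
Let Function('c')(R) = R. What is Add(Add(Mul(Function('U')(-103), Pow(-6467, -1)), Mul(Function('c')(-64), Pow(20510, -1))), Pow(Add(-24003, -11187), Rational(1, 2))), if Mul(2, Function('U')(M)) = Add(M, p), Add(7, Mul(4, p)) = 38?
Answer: Add(Rational(2251603, 530552680), Mul(3, I, Pow(3910, Rational(1, 2)))) ≈ Add(0.0042439, Mul(187.59, I))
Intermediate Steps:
p = Rational(31, 4) (p = Add(Rational(-7, 4), Mul(Rational(1, 4), 38)) = Add(Rational(-7, 4), Rational(19, 2)) = Rational(31, 4) ≈ 7.7500)
Function('U')(M) = Add(Rational(31, 8), Mul(Rational(1, 2), M)) (Function('U')(M) = Mul(Rational(1, 2), Add(M, Rational(31, 4))) = Mul(Rational(1, 2), Add(Rational(31, 4), M)) = Add(Rational(31, 8), Mul(Rational(1, 2), M)))
Add(Add(Mul(Function('U')(-103), Pow(-6467, -1)), Mul(Function('c')(-64), Pow(20510, -1))), Pow(Add(-24003, -11187), Rational(1, 2))) = Add(Add(Mul(Add(Rational(31, 8), Mul(Rational(1, 2), -103)), Pow(-6467, -1)), Mul(-64, Pow(20510, -1))), Pow(Add(-24003, -11187), Rational(1, 2))) = Add(Add(Mul(Add(Rational(31, 8), Rational(-103, 2)), Rational(-1, 6467)), Mul(-64, Rational(1, 20510))), Pow(-35190, Rational(1, 2))) = Add(Add(Mul(Rational(-381, 8), Rational(-1, 6467)), Rational(-32, 10255)), Mul(3, I, Pow(3910, Rational(1, 2)))) = Add(Add(Rational(381, 51736), Rational(-32, 10255)), Mul(3, I, Pow(3910, Rational(1, 2)))) = Add(Rational(2251603, 530552680), Mul(3, I, Pow(3910, Rational(1, 2))))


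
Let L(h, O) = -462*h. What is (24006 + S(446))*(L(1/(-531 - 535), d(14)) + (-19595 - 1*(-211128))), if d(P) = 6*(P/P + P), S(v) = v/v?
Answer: 2450810291240/533 ≈ 4.5981e+9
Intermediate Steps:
S(v) = 1
d(P) = 6 + 6*P (d(P) = 6*(1 + P) = 6 + 6*P)
(24006 + S(446))*(L(1/(-531 - 535), d(14)) + (-19595 - 1*(-211128))) = (24006 + 1)*(-462/(-531 - 535) + (-19595 - 1*(-211128))) = 24007*(-462/(-1066) + (-19595 + 211128)) = 24007*(-462*(-1/1066) + 191533) = 24007*(231/533 + 191533) = 24007*(102087320/533) = 2450810291240/533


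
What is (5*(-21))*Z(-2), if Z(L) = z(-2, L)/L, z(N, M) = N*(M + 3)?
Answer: -105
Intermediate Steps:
z(N, M) = N*(3 + M)
Z(L) = (-6 - 2*L)/L (Z(L) = (-2*(3 + L))/L = (-6 - 2*L)/L)
(5*(-21))*Z(-2) = (5*(-21))*(-2 - 6/(-2)) = -105*(-2 - 6*(-½)) = -105*(-2 + 3) = -105*1 = -105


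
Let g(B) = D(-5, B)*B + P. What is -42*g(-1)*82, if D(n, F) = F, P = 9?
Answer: -34440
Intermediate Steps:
g(B) = 9 + B² (g(B) = B*B + 9 = B² + 9 = 9 + B²)
-42*g(-1)*82 = -42*(9 + (-1)²)*82 = -42*(9 + 1)*82 = -42*10*82 = -420*82 = -34440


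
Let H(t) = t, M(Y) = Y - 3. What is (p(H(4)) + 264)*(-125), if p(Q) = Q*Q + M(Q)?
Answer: -35125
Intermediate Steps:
M(Y) = -3 + Y
p(Q) = -3 + Q + Q² (p(Q) = Q*Q + (-3 + Q) = Q² + (-3 + Q) = -3 + Q + Q²)
(p(H(4)) + 264)*(-125) = ((-3 + 4 + 4²) + 264)*(-125) = ((-3 + 4 + 16) + 264)*(-125) = (17 + 264)*(-125) = 281*(-125) = -35125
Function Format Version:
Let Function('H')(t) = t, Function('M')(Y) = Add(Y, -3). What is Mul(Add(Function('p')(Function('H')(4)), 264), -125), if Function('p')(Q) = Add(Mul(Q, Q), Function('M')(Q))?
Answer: -35125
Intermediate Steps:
Function('M')(Y) = Add(-3, Y)
Function('p')(Q) = Add(-3, Q, Pow(Q, 2)) (Function('p')(Q) = Add(Mul(Q, Q), Add(-3, Q)) = Add(Pow(Q, 2), Add(-3, Q)) = Add(-3, Q, Pow(Q, 2)))
Mul(Add(Function('p')(Function('H')(4)), 264), -125) = Mul(Add(Add(-3, 4, Pow(4, 2)), 264), -125) = Mul(Add(Add(-3, 4, 16), 264), -125) = Mul(Add(17, 264), -125) = Mul(281, -125) = -35125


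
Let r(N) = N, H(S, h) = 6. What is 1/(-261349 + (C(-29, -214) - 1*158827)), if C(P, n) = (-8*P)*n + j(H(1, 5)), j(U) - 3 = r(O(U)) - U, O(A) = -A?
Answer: -1/469833 ≈ -2.1284e-6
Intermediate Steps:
j(U) = 3 - 2*U (j(U) = 3 + (-U - U) = 3 - 2*U)
C(P, n) = -9 - 8*P*n (C(P, n) = (-8*P)*n + (3 - 2*6) = -8*P*n + (3 - 12) = -8*P*n - 9 = -9 - 8*P*n)
1/(-261349 + (C(-29, -214) - 1*158827)) = 1/(-261349 + ((-9 - 8*(-29)*(-214)) - 1*158827)) = 1/(-261349 + ((-9 - 49648) - 158827)) = 1/(-261349 + (-49657 - 158827)) = 1/(-261349 - 208484) = 1/(-469833) = -1/469833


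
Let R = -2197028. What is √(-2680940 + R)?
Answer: 4*I*√304873 ≈ 2208.6*I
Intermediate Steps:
√(-2680940 + R) = √(-2680940 - 2197028) = √(-4877968) = 4*I*√304873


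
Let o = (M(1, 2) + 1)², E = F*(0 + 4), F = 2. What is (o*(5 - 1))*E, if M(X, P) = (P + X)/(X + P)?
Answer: 128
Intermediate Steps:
M(X, P) = 1 (M(X, P) = (P + X)/(P + X) = 1)
E = 8 (E = 2*(0 + 4) = 2*4 = 8)
o = 4 (o = (1 + 1)² = 2² = 4)
(o*(5 - 1))*E = (4*(5 - 1))*8 = (4*4)*8 = 16*8 = 128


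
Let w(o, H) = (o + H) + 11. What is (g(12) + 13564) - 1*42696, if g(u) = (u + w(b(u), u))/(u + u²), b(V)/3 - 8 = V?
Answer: -4544497/156 ≈ -29131.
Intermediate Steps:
b(V) = 24 + 3*V
w(o, H) = 11 + H + o (w(o, H) = (H + o) + 11 = 11 + H + o)
g(u) = (35 + 5*u)/(u + u²) (g(u) = (u + (11 + u + (24 + 3*u)))/(u + u²) = (u + (35 + 4*u))/(u + u²) = (35 + 5*u)/(u + u²))
(g(12) + 13564) - 1*42696 = (5*(7 + 12)/(12*(1 + 12)) + 13564) - 1*42696 = (5*(1/12)*19/13 + 13564) - 42696 = (5*(1/12)*(1/13)*19 + 13564) - 42696 = (95/156 + 13564) - 42696 = 2116079/156 - 42696 = -4544497/156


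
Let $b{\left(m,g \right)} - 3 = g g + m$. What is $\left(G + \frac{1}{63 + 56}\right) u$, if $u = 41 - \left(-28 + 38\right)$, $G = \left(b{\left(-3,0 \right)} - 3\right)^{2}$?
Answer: $\frac{33232}{119} \approx 279.26$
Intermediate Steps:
$b{\left(m,g \right)} = 3 + m + g^{2}$ ($b{\left(m,g \right)} = 3 + \left(g g + m\right) = 3 + \left(g^{2} + m\right) = 3 + \left(m + g^{2}\right) = 3 + m + g^{2}$)
$G = 9$ ($G = \left(\left(3 - 3 + 0^{2}\right) - 3\right)^{2} = \left(\left(3 - 3 + 0\right) - 3\right)^{2} = \left(0 - 3\right)^{2} = \left(-3\right)^{2} = 9$)
$u = 31$ ($u = 41 - 10 = 31$)
$\left(G + \frac{1}{63 + 56}\right) u = \left(9 + \frac{1}{63 + 56}\right) 31 = \left(9 + \frac{1}{119}\right) 31 = \frac{1072}{119} \cdot 31 = \frac{33232}{119}$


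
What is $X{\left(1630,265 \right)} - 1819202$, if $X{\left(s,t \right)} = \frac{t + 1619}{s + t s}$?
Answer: $- \frac{197192400319}{108395} \approx -1.8192 \cdot 10^{6}$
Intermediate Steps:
$X{\left(s,t \right)} = \frac{1619 + t}{s + s t}$
$X{\left(1630,265 \right)} - 1819202 = \frac{1619 + 265}{1630 \left(1 + 265\right)} - 1819202 = \frac{1}{1630} \cdot \frac{1}{266} \cdot 1884 - 1819202 = \frac{471}{108395} - 1819202 = - \frac{197192400319}{108395}$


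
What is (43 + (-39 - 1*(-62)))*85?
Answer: 5610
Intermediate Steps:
(43 + (-39 - 1*(-62)))*85 = (43 + (-39 + 62))*85 = (43 + 23)*85 = 66*85 = 5610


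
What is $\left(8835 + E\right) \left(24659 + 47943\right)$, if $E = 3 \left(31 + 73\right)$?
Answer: $664090494$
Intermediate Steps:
$E = 312$ ($E = 3 \cdot 104 = 312$)
$\left(8835 + E\right) \left(24659 + 47943\right) = \left(8835 + 312\right) \left(24659 + 47943\right) = 9147 \cdot 72602 = 664090494$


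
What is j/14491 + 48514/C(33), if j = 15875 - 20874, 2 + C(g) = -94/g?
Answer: -11600170091/1159280 ≈ -10006.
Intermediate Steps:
C(g) = -2 - 94/g
j = -4999
j/14491 + 48514/C(33) = -4999/14491 + 48514/(-2 - 94/33) = -4999/14491 + 48514/(-160/33) = -4999/14491 + 48514*(-33/160) = -4999/14491 - 800481/80 = -11600170091/1159280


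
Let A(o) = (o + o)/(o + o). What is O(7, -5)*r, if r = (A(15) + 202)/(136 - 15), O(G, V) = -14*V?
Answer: 14210/121 ≈ 117.44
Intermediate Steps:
A(o) = 1 (A(o) = (2*o)/((2*o)) = (2*o)*(1/(2*o)) = 1)
r = 203/121 (r = (1 + 202)/(136 - 15) = 203/121 ≈ 1.6777)
O(7, -5)*r = -14*(-5)*(203/121) = 70*(203/121) = 14210/121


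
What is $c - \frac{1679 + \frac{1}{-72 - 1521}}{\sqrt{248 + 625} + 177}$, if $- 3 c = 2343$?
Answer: $- \frac{108374935}{137052} + \frac{1337323 \sqrt{97}}{8086068} \approx -789.13$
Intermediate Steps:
$c = -781$ ($c = \left(- \frac{1}{3}\right) 2343 = -781$)
$c - \frac{1679 + \frac{1}{-72 - 1521}}{\sqrt{248 + 625} + 177} = -781 - \frac{1679 + \frac{1}{-72 - 1521}}{\sqrt{248 + 625} + 177} = -781 - \frac{1679 + \frac{1}{-1593}}{\sqrt{873} + 177} = -781 - \frac{1679 - \frac{1}{1593}}{3 \sqrt{97} + 177} = -781 - \frac{2674646}{1593 \left(177 + 3 \sqrt{97}\right)}$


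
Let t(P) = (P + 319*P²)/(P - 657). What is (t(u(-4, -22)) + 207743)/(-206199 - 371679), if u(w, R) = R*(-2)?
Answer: -126728831/354239214 ≈ -0.35775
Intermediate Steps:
u(w, R) = -2*R
t(P) = (P + 319*P²)/(-657 + P)
(t(u(-4, -22)) + 207743)/(-206199 - 371679) = ((-2*(-22))*(1 + 319*(-2*(-22)))/(-657 - 2*(-22)) + 207743)/(-206199 - 371679) = (44*(1 + 319*44)/(-657 + 44) + 207743)/(-577878) = (44*(1 + 14036)/(-613) + 207743)*(-1/577878) = (44*(-1/613)*14037 + 207743)*(-1/577878) = (-617628/613 + 207743)*(-1/577878) = (126728831/613)*(-1/577878) = -126728831/354239214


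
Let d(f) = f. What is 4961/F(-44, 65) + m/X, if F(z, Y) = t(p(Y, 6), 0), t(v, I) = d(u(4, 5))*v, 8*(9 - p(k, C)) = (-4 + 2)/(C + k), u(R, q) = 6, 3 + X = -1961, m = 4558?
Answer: 674299475/7532922 ≈ 89.514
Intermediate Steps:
X = -1964 (X = -3 - 1961 = -1964)
p(k, C) = 9 + 1/(4*(C + k)) (p(k, C) = 9 - (-4 + 2)/(8*(C + k)) = 9 - (-1)/(4*(C + k)) = 9 + 1/(4*(C + k)))
t(v, I) = 6*v
F(z, Y) = 6*(217/4 + 9*Y)/(6 + Y) (F(z, Y) = 6*((¼ + 9*6 + 9*Y)/(6 + Y)) = 6*((¼ + 54 + 9*Y)/(6 + Y)) = 6*((217/4 + 9*Y)/(6 + Y)) = 6*(217/4 + 9*Y)/(6 + Y))
4961/F(-44, 65) + m/X = 4961/((3*(217 + 36*65)/(2*(6 + 65)))) + 4558/(-1964) = 4961/(((3/2)*(217 + 2340)/71)) + 4558*(-1/1964) = 4961/(((3/2)*(1/71)*2557)) - 2279/982 = 4961/(7671/142) - 2279/982 = 4961*(142/7671) - 2279/982 = 704462/7671 - 2279/982 = 674299475/7532922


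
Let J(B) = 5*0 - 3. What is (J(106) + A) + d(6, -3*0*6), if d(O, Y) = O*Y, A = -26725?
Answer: -26728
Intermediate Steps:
J(B) = -3 (J(B) = 0 - 3 = -3)
(J(106) + A) + d(6, -3*0*6) = (-3 - 26725) + 6*(-3*0*6) = -26728 + 6*(0*6) = -26728 + 6*0 = -26728 + 0 = -26728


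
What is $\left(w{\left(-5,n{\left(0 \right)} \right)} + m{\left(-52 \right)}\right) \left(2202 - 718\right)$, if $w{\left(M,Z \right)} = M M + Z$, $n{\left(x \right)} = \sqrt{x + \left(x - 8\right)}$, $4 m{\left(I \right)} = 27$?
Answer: $47117 + 2968 i \sqrt{2} \approx 47117.0 + 4197.4 i$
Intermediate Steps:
$m{\left(I \right)} = \frac{27}{4}$ ($m{\left(I \right)} = \frac{1}{4} \cdot 27 = \frac{27}{4}$)
$n{\left(x \right)} = \sqrt{-8 + 2 x}$ ($n{\left(x \right)} = \sqrt{x + \left(-8 + x\right)} = \sqrt{-8 + 2 x}$)
$w{\left(M,Z \right)} = Z + M^{2}$ ($w{\left(M,Z \right)} = M^{2} + Z = Z + M^{2}$)
$\left(w{\left(-5,n{\left(0 \right)} \right)} + m{\left(-52 \right)}\right) \left(2202 - 718\right) = \left(\left(\sqrt{-8 + 2 \cdot 0} + \left(-5\right)^{2}\right) + \frac{27}{4}\right) \left(2202 - 718\right) = \left(\left(\sqrt{-8 + 0} + 25\right) + \frac{27}{4}\right) 1484 = \left(\left(\sqrt{-8} + 25\right) + \frac{27}{4}\right) 1484 = \left(\left(2 i \sqrt{2} + 25\right) + \frac{27}{4}\right) 1484 = \left(\left(25 + 2 i \sqrt{2}\right) + \frac{27}{4}\right) 1484 = \left(\frac{127}{4} + 2 i \sqrt{2}\right) 1484 = 47117 + 2968 i \sqrt{2}$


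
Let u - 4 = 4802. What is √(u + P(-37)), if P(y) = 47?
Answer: √4853 ≈ 69.663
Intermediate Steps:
u = 4806 (u = 4 + 4802 = 4806)
√(u + P(-37)) = √(4806 + 47) = √4853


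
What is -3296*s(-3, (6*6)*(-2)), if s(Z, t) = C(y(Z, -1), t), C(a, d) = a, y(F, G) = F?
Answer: 9888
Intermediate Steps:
s(Z, t) = Z
-3296*s(-3, (6*6)*(-2)) = -3296*(-3) = 9888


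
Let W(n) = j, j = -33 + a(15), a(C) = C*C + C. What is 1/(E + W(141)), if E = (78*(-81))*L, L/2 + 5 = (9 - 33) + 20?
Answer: 1/113931 ≈ 8.7772e-6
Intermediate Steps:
a(C) = C + C**2 (a(C) = C**2 + C = C + C**2)
L = -18 (L = -10 + 2*((9 - 33) + 20) = -10 + 2*(-24 + 20) = -10 + 2*(-4) = -10 - 8 = -18)
E = 113724 (E = (78*(-81))*(-18) = -6318*(-18) = 113724)
j = 207 (j = -33 + 15*(1 + 15) = -33 + 15*16 = -33 + 240 = 207)
W(n) = 207
1/(E + W(141)) = 1/(113724 + 207) = 1/113931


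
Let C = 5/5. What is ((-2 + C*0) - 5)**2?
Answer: 49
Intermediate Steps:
C = 1 (C = 5*(1/5) = 1)
((-2 + C*0) - 5)**2 = ((-2 + 1*0) - 5)**2 = ((-2 + 0) - 5)**2 = (-2 - 5)**2 = (-7)**2 = 49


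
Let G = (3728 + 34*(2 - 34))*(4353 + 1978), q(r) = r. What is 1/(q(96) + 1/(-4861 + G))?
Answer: 16708979/1604061985 ≈ 0.010417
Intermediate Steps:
G = 16713840 (G = (3728 + 34*(-32))*6331 = (3728 - 1088)*6331 = 2640*6331 = 16713840)
1/(q(96) + 1/(-4861 + G)) = 1/(96 + 1/(-4861 + 16713840)) = 1/(96 + 1/16708979) = 1/(1604061985/16708979) = 16708979/1604061985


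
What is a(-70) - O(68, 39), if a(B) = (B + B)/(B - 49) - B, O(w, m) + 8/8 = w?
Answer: 71/17 ≈ 4.1765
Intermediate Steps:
O(w, m) = -1 + w
a(B) = -B + 2*B/(-49 + B) (a(B) = (2*B)/(-49 + B) - B = 2*B/(-49 + B) - B = -B + 2*B/(-49 + B))
a(-70) - O(68, 39) = -70*(51 - 1*(-70))/(-49 - 70) - (-1 + 68) = -70*(51 + 70)/(-119) - 1*67 = -70*(-1/119)*121 - 67 = 1210/17 - 67 = 71/17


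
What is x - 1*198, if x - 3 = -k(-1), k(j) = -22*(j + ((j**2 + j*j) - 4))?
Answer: -261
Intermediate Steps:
k(j) = 88 - 44*j**2 - 22*j (k(j) = -22*(j + ((j**2 + j**2) - 4)) = -22*(j + (2*j**2 - 4)) = -22*(j + (-4 + 2*j**2)) = -22*(-4 + j + 2*j**2) = 88 - 44*j**2 - 22*j)
x = -63 (x = 3 - (88 - 44*(-1)**2 - 22*(-1)) = 3 - (88 - 44*1 + 22) = 3 - (88 - 44 + 22) = 3 - 1*66 = 3 - 66 = -63)
x - 1*198 = -63 - 1*198 = -63 - 198 = -261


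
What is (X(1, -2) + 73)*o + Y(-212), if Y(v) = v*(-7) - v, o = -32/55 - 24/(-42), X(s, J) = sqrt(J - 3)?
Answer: 652668/385 - 4*I*sqrt(5)/385 ≈ 1695.2 - 0.023232*I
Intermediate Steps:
X(s, J) = sqrt(-3 + J)
o = -4/385 (o = -32*1/55 - 24*(-1/42) = -32/55 + 4/7 = -4/385 ≈ -0.010390)
Y(v) = -8*v (Y(v) = -7*v - v = -8*v)
(X(1, -2) + 73)*o + Y(-212) = (sqrt(-3 - 2) + 73)*(-4/385) - 8*(-212) = (sqrt(-5) + 73)*(-4/385) + 1696 = (I*sqrt(5) + 73)*(-4/385) + 1696 = (73 + I*sqrt(5))*(-4/385) + 1696 = (-292/385 - 4*I*sqrt(5)/385) + 1696 = 652668/385 - 4*I*sqrt(5)/385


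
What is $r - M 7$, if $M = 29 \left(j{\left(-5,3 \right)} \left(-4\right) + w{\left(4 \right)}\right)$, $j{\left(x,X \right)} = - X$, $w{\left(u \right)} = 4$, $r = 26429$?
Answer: $23181$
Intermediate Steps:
$M = 464$ ($M = 29 \left(\left(-1\right) 3 \left(-4\right) + 4\right) = 29 \left(\left(-3\right) \left(-4\right) + 4\right) = 29 \left(12 + 4\right) = 29 \cdot 16 = 464$)
$r - M 7 = 26429 - 464 \cdot 7 = 26429 - 3248 = 23181$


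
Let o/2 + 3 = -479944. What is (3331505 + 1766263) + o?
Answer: 4137874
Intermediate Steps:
o = -959894 (o = -6 + 2*(-479944) = -6 - 959888 = -959894)
(3331505 + 1766263) + o = (3331505 + 1766263) - 959894 = 5097768 - 959894 = 4137874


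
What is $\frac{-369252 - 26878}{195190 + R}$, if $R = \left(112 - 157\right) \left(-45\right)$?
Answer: $- \frac{79226}{39443} \approx -2.0086$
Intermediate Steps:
$R = 2025$ ($R = \left(-45\right) \left(-45\right) = 2025$)
$\frac{-369252 - 26878}{195190 + R} = \frac{-369252 - 26878}{195190 + 2025} = - \frac{396130}{197215} = \left(-396130\right) \frac{1}{197215} = - \frac{79226}{39443}$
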